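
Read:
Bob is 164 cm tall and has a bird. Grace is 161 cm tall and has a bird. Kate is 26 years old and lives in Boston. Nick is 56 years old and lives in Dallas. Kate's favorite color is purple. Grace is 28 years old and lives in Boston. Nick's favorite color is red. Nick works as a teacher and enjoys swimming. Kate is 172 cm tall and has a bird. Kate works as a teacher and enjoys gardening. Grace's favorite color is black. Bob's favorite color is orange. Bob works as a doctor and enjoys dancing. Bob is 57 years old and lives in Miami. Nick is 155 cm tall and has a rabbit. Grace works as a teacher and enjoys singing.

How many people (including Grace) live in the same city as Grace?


Grace lives in Boston. Count = 2

2


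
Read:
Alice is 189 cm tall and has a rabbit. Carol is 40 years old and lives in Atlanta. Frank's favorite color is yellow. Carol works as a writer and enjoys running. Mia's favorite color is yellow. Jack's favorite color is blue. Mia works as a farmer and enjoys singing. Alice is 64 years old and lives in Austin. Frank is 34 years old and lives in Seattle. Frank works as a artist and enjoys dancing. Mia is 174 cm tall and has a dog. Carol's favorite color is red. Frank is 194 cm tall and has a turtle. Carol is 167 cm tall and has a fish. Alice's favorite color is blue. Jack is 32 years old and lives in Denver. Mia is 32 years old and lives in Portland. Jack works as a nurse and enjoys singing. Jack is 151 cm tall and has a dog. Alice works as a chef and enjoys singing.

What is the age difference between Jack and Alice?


|32 - 64| = 32

32


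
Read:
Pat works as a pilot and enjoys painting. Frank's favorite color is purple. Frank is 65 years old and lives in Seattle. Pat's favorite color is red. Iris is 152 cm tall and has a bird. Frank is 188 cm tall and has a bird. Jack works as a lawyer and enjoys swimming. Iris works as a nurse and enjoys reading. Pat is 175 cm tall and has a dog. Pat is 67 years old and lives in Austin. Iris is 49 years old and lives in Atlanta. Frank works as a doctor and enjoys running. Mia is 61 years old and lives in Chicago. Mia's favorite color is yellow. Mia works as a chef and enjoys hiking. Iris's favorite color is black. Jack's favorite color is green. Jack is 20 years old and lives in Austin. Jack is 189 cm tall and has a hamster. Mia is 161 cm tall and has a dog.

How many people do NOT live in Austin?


Not in Austin: 3

3


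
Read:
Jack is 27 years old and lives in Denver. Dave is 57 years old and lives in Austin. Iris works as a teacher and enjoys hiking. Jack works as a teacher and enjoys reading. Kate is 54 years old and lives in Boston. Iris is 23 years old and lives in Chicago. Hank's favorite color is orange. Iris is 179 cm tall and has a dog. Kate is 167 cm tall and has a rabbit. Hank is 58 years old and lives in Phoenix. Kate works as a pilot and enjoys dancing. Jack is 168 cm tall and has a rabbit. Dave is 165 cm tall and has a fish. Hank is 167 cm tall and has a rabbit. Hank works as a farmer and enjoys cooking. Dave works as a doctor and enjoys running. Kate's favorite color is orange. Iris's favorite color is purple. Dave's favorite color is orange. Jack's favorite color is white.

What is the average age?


Sum=219, n=5, avg=43.8

43.8


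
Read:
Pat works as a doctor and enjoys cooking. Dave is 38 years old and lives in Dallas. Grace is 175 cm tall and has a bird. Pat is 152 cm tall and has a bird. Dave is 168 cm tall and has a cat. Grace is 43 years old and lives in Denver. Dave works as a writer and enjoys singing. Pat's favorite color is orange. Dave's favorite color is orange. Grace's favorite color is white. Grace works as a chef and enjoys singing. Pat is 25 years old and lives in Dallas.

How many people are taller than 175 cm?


Taller than 175: 0

0


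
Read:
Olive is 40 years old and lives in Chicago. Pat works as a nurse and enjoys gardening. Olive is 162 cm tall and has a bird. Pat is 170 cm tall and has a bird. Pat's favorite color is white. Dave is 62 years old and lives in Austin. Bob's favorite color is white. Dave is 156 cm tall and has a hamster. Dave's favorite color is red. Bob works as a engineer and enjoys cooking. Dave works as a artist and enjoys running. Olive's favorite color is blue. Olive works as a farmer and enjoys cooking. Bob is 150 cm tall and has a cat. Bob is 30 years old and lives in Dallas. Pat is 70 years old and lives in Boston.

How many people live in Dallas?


Count in Dallas: 1

1


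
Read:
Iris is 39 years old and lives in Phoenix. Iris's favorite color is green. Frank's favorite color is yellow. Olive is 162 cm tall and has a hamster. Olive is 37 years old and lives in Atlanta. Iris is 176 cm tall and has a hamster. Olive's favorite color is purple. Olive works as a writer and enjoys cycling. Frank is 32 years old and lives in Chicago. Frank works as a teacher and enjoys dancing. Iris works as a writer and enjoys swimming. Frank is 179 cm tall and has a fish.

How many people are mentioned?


People: Frank, Olive, Iris. Count = 3

3


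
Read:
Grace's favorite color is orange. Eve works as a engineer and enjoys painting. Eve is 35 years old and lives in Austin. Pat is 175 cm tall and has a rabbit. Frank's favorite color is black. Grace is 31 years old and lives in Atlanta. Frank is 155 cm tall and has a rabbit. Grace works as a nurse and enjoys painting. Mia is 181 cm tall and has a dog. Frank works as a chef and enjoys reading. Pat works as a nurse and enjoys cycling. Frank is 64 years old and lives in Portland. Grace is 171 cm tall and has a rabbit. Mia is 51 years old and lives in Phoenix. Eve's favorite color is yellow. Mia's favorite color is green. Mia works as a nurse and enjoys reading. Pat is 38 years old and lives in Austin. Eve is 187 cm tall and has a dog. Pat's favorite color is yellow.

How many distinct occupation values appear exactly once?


Unique occupation values: 2

2


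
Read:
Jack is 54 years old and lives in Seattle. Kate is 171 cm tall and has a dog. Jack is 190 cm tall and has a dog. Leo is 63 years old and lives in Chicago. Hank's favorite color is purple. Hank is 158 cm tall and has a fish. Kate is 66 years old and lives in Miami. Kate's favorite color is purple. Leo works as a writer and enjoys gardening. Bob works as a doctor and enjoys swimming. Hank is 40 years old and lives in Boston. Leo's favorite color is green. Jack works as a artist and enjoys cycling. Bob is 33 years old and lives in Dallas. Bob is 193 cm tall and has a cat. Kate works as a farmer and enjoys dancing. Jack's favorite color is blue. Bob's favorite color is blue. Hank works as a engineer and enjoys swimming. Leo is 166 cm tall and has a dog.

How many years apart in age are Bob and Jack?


33 vs 54, diff = 21

21


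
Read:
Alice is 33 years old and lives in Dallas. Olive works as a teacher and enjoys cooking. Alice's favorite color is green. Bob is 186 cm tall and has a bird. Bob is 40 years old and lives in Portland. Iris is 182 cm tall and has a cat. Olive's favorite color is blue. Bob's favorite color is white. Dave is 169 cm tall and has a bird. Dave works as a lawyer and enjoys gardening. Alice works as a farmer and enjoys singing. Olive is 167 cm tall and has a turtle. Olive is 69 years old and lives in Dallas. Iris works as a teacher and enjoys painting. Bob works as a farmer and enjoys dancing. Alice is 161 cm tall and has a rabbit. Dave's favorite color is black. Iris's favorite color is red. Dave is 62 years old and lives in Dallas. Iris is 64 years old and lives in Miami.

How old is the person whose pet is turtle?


Person with pet=turtle is Olive, age 69

69


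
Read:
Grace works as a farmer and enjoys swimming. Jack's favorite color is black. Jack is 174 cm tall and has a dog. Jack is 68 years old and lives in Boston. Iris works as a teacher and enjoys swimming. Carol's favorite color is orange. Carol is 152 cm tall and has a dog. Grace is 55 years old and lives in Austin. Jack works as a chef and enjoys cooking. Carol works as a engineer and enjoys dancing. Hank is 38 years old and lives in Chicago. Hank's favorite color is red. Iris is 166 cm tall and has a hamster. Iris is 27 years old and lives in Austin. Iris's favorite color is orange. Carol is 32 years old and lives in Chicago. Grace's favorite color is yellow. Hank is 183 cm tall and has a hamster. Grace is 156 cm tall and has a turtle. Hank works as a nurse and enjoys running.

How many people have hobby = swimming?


Count: 2

2


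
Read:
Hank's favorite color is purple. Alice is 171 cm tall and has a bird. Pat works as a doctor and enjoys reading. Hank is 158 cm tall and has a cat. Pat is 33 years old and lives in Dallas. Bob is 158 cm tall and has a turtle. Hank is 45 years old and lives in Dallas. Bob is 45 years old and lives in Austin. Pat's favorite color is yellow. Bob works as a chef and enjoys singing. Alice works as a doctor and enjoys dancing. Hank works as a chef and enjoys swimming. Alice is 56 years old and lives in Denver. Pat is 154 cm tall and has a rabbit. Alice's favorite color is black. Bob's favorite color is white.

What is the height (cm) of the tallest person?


Tallest: Alice at 171 cm

171


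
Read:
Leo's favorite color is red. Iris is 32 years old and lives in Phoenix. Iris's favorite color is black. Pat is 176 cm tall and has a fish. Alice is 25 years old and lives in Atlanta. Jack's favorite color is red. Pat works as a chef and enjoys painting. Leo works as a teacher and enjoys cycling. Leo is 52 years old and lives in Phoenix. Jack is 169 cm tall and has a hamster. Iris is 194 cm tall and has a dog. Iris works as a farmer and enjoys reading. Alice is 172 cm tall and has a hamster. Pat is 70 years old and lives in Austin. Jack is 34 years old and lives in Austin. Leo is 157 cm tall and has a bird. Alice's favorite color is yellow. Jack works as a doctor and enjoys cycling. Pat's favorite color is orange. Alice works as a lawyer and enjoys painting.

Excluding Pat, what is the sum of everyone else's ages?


Sum (excluding Pat): 143

143


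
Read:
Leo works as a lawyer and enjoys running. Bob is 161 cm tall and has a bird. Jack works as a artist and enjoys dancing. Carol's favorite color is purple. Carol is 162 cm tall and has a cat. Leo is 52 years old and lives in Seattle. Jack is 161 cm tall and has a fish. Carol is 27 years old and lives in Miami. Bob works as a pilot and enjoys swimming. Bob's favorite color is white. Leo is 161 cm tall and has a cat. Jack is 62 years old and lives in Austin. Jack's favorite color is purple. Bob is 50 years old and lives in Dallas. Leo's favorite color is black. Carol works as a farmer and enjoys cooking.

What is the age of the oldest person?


Oldest: Jack at 62

62


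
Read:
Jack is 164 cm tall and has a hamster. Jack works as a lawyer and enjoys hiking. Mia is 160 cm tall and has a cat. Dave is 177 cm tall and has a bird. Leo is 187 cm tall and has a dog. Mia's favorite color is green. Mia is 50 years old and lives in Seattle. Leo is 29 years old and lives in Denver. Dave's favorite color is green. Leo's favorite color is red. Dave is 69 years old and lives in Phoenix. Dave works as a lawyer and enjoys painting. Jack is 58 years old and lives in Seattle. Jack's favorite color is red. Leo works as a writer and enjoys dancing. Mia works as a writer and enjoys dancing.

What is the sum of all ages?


69+50+29+58 = 206

206


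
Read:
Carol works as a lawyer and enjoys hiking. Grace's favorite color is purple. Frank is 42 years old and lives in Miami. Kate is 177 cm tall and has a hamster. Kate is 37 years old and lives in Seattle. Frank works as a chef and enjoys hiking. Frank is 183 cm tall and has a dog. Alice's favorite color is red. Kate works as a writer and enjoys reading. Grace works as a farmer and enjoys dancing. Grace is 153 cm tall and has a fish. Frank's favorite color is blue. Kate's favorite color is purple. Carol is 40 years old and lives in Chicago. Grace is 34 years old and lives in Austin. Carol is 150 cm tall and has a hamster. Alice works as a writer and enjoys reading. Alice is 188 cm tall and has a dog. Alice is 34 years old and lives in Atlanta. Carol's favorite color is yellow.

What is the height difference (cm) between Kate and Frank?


|177 - 183| = 6

6


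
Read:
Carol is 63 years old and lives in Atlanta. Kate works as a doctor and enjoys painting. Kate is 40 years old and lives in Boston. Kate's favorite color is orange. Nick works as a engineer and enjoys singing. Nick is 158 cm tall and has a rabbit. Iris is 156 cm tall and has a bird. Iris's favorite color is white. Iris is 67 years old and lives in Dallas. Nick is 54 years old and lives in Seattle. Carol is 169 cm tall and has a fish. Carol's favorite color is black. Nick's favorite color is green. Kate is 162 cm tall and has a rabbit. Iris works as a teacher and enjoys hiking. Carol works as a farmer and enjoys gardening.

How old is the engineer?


The engineer is Nick, age 54

54


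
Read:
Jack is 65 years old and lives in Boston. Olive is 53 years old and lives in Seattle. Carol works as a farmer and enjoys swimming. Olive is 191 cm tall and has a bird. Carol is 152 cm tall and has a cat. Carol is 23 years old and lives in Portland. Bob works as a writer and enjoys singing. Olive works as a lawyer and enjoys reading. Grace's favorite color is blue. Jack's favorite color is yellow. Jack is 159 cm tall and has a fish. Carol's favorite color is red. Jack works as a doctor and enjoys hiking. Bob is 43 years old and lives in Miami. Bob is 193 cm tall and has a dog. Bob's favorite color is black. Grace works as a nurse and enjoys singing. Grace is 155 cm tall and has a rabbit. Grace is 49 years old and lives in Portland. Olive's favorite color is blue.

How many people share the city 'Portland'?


Count: 2

2


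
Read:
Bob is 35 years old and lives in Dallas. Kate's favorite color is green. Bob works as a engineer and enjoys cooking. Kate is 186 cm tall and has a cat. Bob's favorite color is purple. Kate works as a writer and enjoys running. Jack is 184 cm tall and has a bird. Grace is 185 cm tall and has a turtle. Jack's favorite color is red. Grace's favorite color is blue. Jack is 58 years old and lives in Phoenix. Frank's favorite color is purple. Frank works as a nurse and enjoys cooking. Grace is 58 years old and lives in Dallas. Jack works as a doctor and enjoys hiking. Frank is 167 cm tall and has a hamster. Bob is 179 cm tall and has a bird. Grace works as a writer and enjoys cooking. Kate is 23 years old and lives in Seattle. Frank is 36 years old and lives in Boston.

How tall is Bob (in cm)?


Bob is 179 cm tall

179


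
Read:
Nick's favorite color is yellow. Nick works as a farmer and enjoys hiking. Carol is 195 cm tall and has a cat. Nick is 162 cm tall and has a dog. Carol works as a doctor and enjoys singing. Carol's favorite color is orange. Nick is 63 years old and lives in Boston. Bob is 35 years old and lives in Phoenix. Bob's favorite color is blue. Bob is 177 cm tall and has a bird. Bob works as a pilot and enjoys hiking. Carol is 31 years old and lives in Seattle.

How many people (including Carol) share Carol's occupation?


Carol is a doctor. Count = 1

1


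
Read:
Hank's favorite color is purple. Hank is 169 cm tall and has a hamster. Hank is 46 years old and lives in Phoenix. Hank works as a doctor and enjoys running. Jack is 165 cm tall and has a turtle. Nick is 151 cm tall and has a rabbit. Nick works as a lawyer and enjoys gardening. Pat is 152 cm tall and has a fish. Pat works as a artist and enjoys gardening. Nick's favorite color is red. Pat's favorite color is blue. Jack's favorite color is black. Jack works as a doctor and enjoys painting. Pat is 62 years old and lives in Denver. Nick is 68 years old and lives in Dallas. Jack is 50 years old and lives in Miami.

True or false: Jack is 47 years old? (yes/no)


Jack is actually 50. no

no


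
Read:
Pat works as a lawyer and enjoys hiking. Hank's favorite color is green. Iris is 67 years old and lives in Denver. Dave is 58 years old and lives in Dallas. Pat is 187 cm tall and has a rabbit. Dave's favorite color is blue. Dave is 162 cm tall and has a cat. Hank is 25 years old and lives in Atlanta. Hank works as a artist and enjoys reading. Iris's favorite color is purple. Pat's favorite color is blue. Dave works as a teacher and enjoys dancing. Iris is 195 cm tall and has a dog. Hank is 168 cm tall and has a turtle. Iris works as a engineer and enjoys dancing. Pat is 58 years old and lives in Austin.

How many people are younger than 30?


Filter: 1

1


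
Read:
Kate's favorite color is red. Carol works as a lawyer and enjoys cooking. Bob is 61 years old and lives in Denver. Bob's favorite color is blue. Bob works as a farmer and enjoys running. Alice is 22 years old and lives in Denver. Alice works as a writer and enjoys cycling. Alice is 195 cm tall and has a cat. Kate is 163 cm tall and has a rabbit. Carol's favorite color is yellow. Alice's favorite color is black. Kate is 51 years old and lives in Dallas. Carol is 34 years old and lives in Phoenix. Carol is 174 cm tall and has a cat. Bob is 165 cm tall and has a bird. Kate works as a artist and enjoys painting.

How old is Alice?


Alice is 22 years old

22


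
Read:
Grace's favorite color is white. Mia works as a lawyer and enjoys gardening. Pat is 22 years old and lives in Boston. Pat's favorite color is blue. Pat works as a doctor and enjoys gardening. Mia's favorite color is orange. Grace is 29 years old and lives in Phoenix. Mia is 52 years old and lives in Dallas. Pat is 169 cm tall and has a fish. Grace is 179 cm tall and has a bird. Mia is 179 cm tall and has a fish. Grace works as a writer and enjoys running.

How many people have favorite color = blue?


Count: 1

1


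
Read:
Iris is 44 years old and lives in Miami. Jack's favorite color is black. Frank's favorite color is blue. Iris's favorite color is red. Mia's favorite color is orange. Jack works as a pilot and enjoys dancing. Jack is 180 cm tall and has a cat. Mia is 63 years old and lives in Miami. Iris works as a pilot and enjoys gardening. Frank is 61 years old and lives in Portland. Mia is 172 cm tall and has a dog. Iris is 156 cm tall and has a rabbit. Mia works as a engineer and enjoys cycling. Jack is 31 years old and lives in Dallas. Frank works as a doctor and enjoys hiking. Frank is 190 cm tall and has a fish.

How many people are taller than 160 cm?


Taller than 160: 3

3


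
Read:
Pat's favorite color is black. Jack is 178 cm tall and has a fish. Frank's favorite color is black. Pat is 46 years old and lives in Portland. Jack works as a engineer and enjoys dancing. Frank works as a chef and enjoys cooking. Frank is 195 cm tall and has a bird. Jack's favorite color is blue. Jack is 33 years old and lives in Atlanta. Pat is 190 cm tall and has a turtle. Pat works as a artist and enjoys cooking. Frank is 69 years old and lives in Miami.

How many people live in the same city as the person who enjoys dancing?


Person with hobby dancing is Jack, city Atlanta. Count = 1

1


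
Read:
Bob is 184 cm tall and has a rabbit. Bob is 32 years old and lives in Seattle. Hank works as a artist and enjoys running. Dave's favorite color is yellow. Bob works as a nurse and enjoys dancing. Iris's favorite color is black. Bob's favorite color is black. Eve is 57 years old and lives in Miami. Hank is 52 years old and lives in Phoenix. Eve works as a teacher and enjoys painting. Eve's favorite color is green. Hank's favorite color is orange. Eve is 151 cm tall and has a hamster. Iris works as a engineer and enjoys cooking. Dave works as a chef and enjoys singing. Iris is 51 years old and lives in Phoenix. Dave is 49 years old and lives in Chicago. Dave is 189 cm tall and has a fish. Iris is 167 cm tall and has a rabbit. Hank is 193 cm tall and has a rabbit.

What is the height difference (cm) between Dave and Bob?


|189 - 184| = 5

5


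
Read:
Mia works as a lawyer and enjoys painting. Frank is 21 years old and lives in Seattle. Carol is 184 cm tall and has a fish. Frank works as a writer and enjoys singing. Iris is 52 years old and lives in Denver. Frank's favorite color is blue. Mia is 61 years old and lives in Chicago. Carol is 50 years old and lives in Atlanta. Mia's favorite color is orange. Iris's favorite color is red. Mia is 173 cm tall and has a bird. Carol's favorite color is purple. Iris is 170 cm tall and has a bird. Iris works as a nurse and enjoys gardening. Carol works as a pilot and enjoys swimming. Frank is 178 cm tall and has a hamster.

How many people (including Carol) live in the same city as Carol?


Carol lives in Atlanta. Count = 1

1


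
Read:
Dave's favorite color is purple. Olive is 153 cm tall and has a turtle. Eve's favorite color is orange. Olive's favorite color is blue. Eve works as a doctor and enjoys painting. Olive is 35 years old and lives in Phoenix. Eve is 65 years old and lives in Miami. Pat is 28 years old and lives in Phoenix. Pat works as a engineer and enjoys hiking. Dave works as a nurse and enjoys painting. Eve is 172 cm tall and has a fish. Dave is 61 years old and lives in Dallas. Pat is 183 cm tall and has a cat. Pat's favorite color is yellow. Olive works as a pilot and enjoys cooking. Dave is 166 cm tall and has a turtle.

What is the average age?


Sum=189, n=4, avg=47.25

47.25


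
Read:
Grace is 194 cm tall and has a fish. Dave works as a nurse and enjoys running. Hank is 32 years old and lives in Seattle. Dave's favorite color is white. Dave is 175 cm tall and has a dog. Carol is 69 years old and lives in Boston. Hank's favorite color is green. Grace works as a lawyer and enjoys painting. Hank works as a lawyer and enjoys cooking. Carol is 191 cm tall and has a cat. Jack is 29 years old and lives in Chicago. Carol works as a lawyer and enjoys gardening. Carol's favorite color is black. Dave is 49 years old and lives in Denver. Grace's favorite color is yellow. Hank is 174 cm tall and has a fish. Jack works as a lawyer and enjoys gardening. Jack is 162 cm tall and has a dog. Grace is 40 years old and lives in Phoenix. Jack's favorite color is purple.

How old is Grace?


Grace is 40 years old

40


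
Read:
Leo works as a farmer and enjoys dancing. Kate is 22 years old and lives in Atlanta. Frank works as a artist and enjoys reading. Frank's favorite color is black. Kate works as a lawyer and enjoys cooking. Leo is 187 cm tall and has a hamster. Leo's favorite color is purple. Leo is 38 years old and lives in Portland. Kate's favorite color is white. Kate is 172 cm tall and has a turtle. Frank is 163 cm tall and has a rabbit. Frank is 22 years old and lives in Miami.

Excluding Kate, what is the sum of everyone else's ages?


Sum (excluding Kate): 60

60


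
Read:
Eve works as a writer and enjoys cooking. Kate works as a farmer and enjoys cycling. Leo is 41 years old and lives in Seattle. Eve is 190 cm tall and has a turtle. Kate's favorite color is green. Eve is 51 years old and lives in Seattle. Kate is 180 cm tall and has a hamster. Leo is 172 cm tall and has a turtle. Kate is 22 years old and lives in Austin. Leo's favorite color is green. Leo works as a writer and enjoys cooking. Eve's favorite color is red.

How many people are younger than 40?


Filter: 1

1


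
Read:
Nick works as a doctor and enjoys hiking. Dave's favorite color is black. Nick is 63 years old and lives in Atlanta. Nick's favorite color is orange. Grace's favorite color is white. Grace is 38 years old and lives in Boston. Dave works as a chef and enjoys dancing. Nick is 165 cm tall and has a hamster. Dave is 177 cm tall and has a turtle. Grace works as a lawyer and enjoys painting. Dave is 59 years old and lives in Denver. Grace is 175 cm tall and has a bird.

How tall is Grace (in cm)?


Grace is 175 cm tall

175


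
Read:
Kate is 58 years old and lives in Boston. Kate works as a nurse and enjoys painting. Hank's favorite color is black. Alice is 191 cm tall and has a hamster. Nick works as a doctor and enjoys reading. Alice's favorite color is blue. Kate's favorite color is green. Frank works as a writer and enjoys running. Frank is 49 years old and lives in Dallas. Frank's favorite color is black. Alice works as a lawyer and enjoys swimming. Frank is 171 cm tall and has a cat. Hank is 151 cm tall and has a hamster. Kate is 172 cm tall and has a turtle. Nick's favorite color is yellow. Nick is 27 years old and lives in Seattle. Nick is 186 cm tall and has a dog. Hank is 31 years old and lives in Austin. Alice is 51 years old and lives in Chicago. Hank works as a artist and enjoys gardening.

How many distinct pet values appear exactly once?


Unique pet values: 3

3


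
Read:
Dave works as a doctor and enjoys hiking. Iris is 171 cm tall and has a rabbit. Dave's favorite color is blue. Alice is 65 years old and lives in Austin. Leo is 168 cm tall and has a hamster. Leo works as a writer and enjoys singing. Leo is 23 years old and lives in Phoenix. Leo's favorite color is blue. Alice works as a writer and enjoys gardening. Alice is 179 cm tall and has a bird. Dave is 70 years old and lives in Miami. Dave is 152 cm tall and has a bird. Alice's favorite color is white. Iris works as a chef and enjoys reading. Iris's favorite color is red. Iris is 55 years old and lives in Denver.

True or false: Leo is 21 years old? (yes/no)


Leo is actually 23. no

no


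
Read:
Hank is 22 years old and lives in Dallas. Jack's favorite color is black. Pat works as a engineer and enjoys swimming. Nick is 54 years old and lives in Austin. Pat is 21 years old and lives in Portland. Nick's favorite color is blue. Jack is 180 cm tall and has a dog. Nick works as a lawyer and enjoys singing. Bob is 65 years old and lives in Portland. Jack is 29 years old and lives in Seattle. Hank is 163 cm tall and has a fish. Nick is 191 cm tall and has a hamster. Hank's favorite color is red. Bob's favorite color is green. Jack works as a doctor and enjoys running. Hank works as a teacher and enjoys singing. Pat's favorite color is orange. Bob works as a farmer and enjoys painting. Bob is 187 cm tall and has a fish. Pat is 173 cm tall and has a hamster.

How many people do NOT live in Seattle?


Not in Seattle: 4

4


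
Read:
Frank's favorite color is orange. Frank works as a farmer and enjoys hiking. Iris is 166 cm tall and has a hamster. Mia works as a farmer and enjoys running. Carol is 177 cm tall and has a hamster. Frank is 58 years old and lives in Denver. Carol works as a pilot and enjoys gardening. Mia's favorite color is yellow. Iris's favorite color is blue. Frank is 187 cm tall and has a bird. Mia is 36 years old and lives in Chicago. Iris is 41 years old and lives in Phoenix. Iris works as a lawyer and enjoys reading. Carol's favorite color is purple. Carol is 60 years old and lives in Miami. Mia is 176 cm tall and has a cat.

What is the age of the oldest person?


Oldest: Carol at 60

60


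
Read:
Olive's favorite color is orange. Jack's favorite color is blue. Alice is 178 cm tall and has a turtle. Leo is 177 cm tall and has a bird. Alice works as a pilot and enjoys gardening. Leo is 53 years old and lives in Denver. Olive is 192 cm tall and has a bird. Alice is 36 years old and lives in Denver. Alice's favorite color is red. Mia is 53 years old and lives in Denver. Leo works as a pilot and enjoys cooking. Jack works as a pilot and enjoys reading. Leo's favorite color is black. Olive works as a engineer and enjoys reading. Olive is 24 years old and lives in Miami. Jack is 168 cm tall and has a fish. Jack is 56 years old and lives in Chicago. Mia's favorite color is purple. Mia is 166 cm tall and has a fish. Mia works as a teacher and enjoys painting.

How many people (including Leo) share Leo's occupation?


Leo is a pilot. Count = 3

3


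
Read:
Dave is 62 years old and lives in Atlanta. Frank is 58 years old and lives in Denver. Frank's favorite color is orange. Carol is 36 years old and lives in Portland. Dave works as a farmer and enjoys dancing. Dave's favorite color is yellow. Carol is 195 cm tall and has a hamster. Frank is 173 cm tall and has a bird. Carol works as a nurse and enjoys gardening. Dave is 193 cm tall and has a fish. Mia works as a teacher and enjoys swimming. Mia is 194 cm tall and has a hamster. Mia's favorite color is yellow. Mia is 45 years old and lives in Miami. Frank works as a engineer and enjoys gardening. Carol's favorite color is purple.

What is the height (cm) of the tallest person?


Tallest: Carol at 195 cm

195


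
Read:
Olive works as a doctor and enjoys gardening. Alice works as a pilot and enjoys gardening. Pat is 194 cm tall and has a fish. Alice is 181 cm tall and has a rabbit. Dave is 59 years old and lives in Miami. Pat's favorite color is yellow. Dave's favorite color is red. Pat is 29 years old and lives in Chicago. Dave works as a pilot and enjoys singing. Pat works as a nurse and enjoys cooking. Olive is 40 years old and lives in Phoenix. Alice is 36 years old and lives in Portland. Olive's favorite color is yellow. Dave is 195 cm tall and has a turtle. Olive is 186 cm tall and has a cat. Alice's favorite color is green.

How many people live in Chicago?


Count in Chicago: 1

1


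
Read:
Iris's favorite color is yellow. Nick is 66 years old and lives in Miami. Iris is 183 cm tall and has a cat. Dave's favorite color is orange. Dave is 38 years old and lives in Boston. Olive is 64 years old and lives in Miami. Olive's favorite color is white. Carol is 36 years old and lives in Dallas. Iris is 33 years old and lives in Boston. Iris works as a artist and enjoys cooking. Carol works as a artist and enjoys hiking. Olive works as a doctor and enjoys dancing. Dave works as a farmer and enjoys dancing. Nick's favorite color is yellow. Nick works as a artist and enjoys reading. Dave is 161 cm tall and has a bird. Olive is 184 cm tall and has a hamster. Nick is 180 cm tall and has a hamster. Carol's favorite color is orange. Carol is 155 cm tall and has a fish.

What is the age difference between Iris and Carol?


|33 - 36| = 3

3


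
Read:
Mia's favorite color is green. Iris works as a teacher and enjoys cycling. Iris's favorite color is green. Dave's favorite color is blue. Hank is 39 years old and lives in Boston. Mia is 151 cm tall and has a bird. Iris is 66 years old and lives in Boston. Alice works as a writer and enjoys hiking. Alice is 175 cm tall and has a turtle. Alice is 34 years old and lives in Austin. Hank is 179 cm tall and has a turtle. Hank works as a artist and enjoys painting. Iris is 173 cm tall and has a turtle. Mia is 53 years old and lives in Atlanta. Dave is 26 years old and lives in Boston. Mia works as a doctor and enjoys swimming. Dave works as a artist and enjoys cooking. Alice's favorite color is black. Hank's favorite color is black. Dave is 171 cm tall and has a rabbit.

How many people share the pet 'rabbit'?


Count: 1

1


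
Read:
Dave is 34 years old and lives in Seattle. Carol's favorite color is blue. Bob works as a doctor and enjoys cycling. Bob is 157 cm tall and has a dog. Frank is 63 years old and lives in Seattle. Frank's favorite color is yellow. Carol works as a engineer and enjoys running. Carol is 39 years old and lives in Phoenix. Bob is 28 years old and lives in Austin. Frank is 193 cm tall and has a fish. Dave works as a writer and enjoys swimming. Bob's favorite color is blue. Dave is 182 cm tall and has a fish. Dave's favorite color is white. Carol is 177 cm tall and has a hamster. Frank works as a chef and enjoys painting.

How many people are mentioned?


People: Carol, Frank, Dave, Bob. Count = 4

4


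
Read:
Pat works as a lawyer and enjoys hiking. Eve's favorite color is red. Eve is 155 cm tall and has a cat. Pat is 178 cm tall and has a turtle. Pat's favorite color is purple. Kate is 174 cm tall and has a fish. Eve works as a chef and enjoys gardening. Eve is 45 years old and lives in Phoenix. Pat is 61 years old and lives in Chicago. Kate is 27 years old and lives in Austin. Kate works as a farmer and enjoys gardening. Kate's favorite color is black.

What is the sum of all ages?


61+45+27 = 133

133


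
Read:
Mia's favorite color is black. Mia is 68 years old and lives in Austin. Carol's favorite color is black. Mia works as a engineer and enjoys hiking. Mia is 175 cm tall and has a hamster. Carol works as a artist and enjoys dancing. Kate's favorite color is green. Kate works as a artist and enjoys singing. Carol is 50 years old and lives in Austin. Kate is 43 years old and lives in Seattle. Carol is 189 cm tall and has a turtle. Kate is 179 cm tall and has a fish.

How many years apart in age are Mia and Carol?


68 vs 50, diff = 18

18


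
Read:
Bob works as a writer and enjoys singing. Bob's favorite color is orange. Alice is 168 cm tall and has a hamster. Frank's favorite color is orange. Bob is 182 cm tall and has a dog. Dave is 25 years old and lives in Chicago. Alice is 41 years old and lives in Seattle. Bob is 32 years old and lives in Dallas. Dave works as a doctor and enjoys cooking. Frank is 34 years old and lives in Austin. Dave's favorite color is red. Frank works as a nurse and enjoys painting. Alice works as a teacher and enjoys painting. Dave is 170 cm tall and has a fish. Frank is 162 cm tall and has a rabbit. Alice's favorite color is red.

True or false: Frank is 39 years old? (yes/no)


Frank is actually 34. no

no


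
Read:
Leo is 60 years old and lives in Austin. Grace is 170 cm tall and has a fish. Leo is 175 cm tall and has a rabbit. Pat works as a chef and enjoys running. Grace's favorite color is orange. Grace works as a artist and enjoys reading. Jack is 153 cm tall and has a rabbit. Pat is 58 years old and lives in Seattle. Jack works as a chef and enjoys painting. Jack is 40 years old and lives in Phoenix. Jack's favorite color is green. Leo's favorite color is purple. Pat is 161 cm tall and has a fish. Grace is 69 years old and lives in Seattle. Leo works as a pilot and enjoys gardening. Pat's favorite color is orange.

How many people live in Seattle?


Count in Seattle: 2

2


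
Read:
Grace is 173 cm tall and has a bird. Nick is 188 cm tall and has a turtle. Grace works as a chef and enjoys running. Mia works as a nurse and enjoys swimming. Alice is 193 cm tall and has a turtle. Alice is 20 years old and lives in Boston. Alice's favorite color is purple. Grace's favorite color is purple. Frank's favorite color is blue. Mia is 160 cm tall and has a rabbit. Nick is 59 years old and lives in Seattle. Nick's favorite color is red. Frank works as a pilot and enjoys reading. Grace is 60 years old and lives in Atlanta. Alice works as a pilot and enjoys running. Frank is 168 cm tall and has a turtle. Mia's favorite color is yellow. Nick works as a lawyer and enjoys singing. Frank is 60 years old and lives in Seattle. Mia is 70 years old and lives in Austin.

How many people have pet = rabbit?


Count: 1

1


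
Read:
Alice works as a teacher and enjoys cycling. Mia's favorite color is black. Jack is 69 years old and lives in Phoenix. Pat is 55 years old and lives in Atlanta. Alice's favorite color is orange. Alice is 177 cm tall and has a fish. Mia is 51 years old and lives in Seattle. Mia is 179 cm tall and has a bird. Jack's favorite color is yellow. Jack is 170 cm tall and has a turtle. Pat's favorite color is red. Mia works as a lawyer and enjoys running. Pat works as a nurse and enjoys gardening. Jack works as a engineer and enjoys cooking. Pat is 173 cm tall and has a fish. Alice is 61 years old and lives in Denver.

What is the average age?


Sum=236, n=4, avg=59

59


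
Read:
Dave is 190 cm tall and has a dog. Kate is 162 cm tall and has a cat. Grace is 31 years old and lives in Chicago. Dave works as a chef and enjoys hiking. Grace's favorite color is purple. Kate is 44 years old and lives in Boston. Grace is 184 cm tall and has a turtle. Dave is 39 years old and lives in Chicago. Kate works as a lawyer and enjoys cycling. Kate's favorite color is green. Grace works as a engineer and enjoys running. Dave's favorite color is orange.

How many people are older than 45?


Filter: 0

0


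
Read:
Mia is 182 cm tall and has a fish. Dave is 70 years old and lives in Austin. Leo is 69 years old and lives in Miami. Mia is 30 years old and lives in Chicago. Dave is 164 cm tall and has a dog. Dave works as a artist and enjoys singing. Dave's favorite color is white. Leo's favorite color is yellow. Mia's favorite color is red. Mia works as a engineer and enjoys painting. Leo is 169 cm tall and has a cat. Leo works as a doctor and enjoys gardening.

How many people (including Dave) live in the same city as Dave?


Dave lives in Austin. Count = 1

1


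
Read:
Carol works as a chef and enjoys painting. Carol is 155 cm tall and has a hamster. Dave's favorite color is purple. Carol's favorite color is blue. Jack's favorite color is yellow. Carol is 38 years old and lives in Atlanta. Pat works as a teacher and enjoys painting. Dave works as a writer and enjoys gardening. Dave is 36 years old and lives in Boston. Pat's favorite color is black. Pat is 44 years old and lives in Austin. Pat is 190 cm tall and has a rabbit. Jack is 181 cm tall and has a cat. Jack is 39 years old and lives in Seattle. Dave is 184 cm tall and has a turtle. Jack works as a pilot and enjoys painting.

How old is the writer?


The writer is Dave, age 36

36


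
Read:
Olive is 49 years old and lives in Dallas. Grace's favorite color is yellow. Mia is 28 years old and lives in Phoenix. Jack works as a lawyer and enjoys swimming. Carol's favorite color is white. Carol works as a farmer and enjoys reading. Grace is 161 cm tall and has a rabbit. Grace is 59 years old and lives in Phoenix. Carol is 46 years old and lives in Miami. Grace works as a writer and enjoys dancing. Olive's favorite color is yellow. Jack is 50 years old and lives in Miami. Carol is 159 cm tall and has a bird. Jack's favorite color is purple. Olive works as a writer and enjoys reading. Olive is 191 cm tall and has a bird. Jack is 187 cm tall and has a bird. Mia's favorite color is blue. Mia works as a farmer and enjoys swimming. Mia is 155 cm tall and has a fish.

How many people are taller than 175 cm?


Taller than 175: 2

2


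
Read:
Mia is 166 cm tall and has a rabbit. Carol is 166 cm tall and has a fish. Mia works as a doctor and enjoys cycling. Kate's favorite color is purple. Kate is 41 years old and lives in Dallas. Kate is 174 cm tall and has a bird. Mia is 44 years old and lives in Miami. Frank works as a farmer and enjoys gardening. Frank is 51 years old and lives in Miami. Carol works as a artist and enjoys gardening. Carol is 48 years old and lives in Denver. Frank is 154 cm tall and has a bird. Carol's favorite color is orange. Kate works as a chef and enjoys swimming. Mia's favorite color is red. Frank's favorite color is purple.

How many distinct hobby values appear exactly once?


Unique hobby values: 2

2


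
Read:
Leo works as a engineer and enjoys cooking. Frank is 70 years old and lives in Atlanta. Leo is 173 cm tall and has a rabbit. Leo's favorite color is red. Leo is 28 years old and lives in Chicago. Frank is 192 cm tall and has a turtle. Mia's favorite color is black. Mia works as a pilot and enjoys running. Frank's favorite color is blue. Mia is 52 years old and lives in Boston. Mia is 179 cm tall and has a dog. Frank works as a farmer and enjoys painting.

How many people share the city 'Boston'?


Count: 1

1


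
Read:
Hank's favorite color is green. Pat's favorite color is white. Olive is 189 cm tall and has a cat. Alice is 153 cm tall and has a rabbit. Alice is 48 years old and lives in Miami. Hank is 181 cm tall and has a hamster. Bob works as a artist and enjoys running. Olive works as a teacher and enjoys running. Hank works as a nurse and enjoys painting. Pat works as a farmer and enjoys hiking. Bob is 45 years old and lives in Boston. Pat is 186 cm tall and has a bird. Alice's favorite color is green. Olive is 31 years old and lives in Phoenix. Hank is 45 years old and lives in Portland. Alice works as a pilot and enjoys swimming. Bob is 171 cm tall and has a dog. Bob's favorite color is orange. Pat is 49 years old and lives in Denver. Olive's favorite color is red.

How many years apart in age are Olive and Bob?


31 vs 45, diff = 14

14
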